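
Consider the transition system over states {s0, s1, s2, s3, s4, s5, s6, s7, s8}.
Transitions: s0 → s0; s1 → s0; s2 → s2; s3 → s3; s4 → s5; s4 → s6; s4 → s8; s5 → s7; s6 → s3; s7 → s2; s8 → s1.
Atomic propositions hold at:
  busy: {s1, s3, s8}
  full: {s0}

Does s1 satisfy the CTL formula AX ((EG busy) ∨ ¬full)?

No

EG busy: greatest fixpoint, start Z0 = {s1, s3, s8}, keep only states in Sat with some successor in Z. Z1 = {s3, s8}; Z2 = {s3}; fixed.
Sat(EG busy) = {s3}
Sat(¬full) = {s1, s2, s3, s4, s5, s6, s7, s8}
Sat((EG busy) ∨ ¬full) = {s1, s2, s3, s4, s5, s6, s7, s8}
Sat(AX ((EG busy) ∨ ¬full)) = {s : every successor in {s1, s2, s3, s4, s5, s6, s7, s8}} = {s2, s3, s4, s5, s6, s7, s8}
s1 ∉ Sat(AX ((EG busy) ∨ ¬full)) = {s2, s3, s4, s5, s6, s7, s8}, so the formula does not hold at s1.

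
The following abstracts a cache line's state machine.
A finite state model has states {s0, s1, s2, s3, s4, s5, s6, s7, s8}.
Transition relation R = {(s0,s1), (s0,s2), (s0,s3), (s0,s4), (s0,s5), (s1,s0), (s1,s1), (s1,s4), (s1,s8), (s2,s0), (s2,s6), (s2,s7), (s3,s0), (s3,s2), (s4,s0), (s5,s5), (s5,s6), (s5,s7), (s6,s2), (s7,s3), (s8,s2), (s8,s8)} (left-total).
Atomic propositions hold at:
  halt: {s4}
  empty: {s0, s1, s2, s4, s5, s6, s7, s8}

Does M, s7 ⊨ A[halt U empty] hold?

Yes

A[halt U empty]: least fixpoint, start Z0 = Sat(empty) = {s0, s1, s2, s4, s5, s6, s7, s8}, add states in Sat(halt) with every successor in Z. Already a fixed point.
Sat(A[halt U empty]) = {s0, s1, s2, s4, s5, s6, s7, s8}
s7 ∈ Sat(A[halt U empty]) = {s0, s1, s2, s4, s5, s6, s7, s8}, so the formula holds at s7.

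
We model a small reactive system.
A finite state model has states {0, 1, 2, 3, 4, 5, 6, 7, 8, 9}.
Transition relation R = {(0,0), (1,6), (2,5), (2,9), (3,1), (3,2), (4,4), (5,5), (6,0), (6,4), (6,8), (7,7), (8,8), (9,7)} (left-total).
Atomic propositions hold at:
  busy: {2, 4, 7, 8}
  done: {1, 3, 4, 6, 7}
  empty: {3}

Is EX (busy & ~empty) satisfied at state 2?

No

Sat(~empty) = {0, 1, 2, 4, 5, 6, 7, 8, 9}
Sat(busy & ~empty) = {2, 4, 7, 8}
Sat(EX (busy & ~empty)) = {s : some successor in {2, 4, 7, 8}} = {3, 4, 6, 7, 8, 9}
2 ∉ Sat(EX (busy & ~empty)) = {3, 4, 6, 7, 8, 9}, so the formula does not hold at 2.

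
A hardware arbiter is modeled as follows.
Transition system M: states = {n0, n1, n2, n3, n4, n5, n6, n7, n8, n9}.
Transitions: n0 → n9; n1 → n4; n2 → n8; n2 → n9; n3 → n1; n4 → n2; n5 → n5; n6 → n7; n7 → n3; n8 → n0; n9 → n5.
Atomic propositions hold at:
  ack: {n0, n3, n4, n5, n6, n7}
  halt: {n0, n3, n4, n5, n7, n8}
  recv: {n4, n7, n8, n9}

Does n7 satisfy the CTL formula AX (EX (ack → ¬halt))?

Yes

Sat(¬halt) = {n1, n2, n6, n9}
Sat(ack → ¬halt) = {n1, n2, n6, n8, n9}
Sat(EX (ack → ¬halt)) = {s : some successor in {n1, n2, n6, n8, n9}} = {n0, n2, n3, n4}
Sat(AX (EX (ack → ¬halt))) = {s : every successor in {n0, n2, n3, n4}} = {n1, n4, n7, n8}
n7 ∈ Sat(AX (EX (ack → ¬halt))) = {n1, n4, n7, n8}, so the formula holds at n7.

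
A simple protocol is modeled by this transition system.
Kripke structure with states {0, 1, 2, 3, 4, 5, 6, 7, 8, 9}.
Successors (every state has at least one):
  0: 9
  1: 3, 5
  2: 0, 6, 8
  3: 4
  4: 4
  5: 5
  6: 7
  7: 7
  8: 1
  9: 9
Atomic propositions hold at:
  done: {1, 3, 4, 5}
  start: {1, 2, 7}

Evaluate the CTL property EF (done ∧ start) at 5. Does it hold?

No

Sat(done ∧ start) = {1}
EF (done ∧ start): least fixpoint, start Z0 = {1}, add states with some successor in Z. Z1 = {1, 8}; Z2 = {1, 2, 8}; fixed.
Sat(EF (done ∧ start)) = {1, 2, 8}
5 ∉ Sat(EF (done ∧ start)) = {1, 2, 8}, so the formula does not hold at 5.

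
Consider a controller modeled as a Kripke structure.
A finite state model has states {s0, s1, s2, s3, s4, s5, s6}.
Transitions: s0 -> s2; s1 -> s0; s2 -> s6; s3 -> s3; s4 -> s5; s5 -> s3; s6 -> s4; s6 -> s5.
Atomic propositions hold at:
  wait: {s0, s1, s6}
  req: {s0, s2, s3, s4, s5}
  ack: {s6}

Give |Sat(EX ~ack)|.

Sat(~ack) = {s0, s1, s2, s3, s4, s5}
Sat(EX ~ack) = {s : some successor in {s0, s1, s2, s3, s4, s5}} = {s0, s1, s3, s4, s5, s6}
|Sat(EX ~ack)| = |{s0, s1, s3, s4, s5, s6}| = 6.

6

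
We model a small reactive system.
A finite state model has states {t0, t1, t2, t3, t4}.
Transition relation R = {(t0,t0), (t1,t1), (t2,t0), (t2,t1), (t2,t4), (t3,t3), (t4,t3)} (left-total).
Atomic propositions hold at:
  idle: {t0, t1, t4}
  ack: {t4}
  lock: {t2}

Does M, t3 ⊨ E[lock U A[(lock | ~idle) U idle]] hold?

Sat(~idle) = {t2, t3}
Sat(lock | ~idle) = {t2, t3}
A[(lock | ~idle) U idle]: least fixpoint, start Z0 = Sat(idle) = {t0, t1, t4}, add states in Sat(lock | ~idle) with every successor in Z. Z1 = {t0, t1, t2, t4}; fixed.
Sat(A[(lock | ~idle) U idle]) = {t0, t1, t2, t4}
E[lock U A[(lock | ~idle) U idle]]: least fixpoint, start Z0 = Sat(A[(lock | ~idle) U idle]) = {t0, t1, t2, t4}, add states in Sat(lock) with some successor in Z. Already a fixed point.
Sat(E[lock U A[(lock | ~idle) U idle]]) = {t0, t1, t2, t4}
t3 ∉ Sat(E[lock U A[(lock | ~idle) U idle]]) = {t0, t1, t2, t4}, so the formula does not hold at t3.

No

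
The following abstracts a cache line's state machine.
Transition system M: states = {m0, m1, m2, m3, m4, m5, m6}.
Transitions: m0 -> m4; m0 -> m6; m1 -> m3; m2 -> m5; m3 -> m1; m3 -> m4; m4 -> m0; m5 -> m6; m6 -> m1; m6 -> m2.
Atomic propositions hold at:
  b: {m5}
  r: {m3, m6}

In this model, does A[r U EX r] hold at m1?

Sat(EX r) = {s : some successor in {m3, m6}} = {m0, m1, m5}
A[r U EX r]: least fixpoint, start Z0 = Sat(EX r) = {m0, m1, m5}, add states in Sat(r) with every successor in Z. Already a fixed point.
Sat(A[r U EX r]) = {m0, m1, m5}
m1 ∈ Sat(A[r U EX r]) = {m0, m1, m5}, so the formula holds at m1.

Yes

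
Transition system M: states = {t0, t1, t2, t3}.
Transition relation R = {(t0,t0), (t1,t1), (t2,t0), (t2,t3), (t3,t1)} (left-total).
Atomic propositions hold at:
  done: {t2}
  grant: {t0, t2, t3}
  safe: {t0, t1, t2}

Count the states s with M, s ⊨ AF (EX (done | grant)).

2

Sat(done | grant) = {t0, t2, t3}
Sat(EX (done | grant)) = {s : some successor in {t0, t2, t3}} = {t0, t2}
AF (EX (done | grant)): least fixpoint, start Z0 = {t0, t2}, add states with every successor in Z. Already a fixed point.
Sat(AF (EX (done | grant))) = {t0, t2}
|Sat(AF (EX (done | grant)))| = |{t0, t2}| = 2.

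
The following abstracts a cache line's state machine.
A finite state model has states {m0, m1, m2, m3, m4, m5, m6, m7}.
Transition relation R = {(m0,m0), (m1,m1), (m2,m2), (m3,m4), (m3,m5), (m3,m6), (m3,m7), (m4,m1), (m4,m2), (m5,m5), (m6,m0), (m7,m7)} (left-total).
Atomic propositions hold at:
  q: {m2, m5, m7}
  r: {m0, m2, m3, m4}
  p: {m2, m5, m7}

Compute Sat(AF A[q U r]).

{m0, m2, m3, m4, m6}

A[q U r]: least fixpoint, start Z0 = Sat(r) = {m0, m2, m3, m4}, add states in Sat(q) with every successor in Z. Already a fixed point.
Sat(A[q U r]) = {m0, m2, m3, m4}
AF A[q U r]: least fixpoint, start Z0 = {m0, m2, m3, m4}, add states with every successor in Z. Z1 = {m0, m2, m3, m4, m6}; fixed.
Sat(AF A[q U r]) = {m0, m2, m3, m4, m6}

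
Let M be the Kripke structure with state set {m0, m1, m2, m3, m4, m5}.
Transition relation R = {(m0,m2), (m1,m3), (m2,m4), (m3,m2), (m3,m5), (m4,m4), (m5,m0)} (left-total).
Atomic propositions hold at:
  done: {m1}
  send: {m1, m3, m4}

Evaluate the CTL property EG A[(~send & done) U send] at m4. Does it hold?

Yes

Sat(~send) = {m0, m2, m5}
Sat(~send & done) = ∅
A[(~send & done) U send]: least fixpoint, start Z0 = Sat(send) = {m1, m3, m4}, add states in Sat(~send & done) with every successor in Z. Already a fixed point.
Sat(A[(~send & done) U send]) = {m1, m3, m4}
EG A[(~send & done) U send]: greatest fixpoint, start Z0 = {m1, m3, m4}, keep only states in Sat with some successor in Z. Z1 = {m1, m4}; Z2 = {m4}; fixed.
Sat(EG A[(~send & done) U send]) = {m4}
m4 ∈ Sat(EG A[(~send & done) U send]) = {m4}, so the formula holds at m4.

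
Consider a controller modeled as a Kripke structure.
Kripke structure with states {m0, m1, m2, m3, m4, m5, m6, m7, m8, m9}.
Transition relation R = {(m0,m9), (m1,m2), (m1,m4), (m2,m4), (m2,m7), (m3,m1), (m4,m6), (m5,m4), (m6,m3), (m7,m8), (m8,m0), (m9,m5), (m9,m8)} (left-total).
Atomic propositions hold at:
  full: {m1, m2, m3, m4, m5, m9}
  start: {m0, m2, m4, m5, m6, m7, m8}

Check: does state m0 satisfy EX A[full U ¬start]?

Sat(¬start) = {m1, m3, m9}
A[full U ¬start]: least fixpoint, start Z0 = Sat(¬start) = {m1, m3, m9}, add states in Sat(full) with every successor in Z. Already a fixed point.
Sat(A[full U ¬start]) = {m1, m3, m9}
Sat(EX A[full U ¬start]) = {s : some successor in {m1, m3, m9}} = {m0, m3, m6}
m0 ∈ Sat(EX A[full U ¬start]) = {m0, m3, m6}, so the formula holds at m0.

Yes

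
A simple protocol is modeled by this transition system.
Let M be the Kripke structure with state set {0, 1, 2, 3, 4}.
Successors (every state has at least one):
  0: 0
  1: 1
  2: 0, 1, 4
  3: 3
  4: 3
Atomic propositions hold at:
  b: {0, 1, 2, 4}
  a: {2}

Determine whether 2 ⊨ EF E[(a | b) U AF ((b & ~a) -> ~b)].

Sat(a | b) = {0, 1, 2, 4}
Sat(~a) = {0, 1, 3, 4}
Sat(b & ~a) = {0, 1, 4}
Sat(~b) = {3}
Sat((b & ~a) -> ~b) = {2, 3}
AF ((b & ~a) -> ~b): least fixpoint, start Z0 = {2, 3}, add states with every successor in Z. Z1 = {2, 3, 4}; fixed.
Sat(AF ((b & ~a) -> ~b)) = {2, 3, 4}
E[(a | b) U AF ((b & ~a) -> ~b)]: least fixpoint, start Z0 = Sat(AF ((b & ~a) -> ~b)) = {2, 3, 4}, add states in Sat(a | b) with some successor in Z. Already a fixed point.
Sat(E[(a | b) U AF ((b & ~a) -> ~b)]) = {2, 3, 4}
EF E[(a | b) U AF ((b & ~a) -> ~b)]: least fixpoint, start Z0 = {2, 3, 4}, add states with some successor in Z. Already a fixed point.
Sat(EF E[(a | b) U AF ((b & ~a) -> ~b)]) = {2, 3, 4}
2 ∈ Sat(EF E[(a | b) U AF ((b & ~a) -> ~b)]) = {2, 3, 4}, so the formula holds at 2.

Yes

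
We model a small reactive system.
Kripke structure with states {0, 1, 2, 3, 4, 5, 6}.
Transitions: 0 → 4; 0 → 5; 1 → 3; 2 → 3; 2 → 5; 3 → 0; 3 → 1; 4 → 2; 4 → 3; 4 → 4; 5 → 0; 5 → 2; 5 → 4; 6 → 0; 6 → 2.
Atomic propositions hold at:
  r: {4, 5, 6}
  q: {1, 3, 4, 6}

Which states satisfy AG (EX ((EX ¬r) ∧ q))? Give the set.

{0, 1, 2, 3, 4, 5}

Sat(¬r) = {0, 1, 2, 3}
Sat(EX ¬r) = {s : some successor in {0, 1, 2, 3}} = {1, 2, 3, 4, 5, 6}
Sat((EX ¬r) ∧ q) = {1, 3, 4, 6}
Sat(EX ((EX ¬r) ∧ q)) = {s : some successor in {1, 3, 4, 6}} = {0, 1, 2, 3, 4, 5}
AG (EX ((EX ¬r) ∧ q)): greatest fixpoint, start Z0 = {0, 1, 2, 3, 4, 5}, keep only states in Sat with every successor in Z. Already a fixed point.
Sat(AG (EX ((EX ¬r) ∧ q))) = {0, 1, 2, 3, 4, 5}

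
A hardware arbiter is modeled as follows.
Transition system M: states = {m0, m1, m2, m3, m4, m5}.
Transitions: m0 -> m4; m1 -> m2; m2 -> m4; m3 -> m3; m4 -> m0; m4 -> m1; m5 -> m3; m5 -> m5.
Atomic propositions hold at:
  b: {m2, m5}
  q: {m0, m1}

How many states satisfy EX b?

2

Sat(EX b) = {s : some successor in {m2, m5}} = {m1, m5}
|Sat(EX b)| = |{m1, m5}| = 2.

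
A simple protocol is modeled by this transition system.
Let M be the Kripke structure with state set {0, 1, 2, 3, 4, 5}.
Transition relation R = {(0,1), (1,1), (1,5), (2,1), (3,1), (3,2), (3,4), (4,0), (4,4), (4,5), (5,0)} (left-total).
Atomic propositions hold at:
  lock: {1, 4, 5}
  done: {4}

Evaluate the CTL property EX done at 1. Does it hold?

Sat(EX done) = {s : some successor in {4}} = {3, 4}
1 ∉ Sat(EX done) = {3, 4}, so the formula does not hold at 1.

No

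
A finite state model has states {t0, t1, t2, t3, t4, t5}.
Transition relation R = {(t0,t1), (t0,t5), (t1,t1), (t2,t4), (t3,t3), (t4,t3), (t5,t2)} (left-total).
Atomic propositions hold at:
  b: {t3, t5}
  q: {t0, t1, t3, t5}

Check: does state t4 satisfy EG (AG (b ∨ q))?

Sat(b ∨ q) = {t0, t1, t3, t5}
AG (b ∨ q): greatest fixpoint, start Z0 = {t0, t1, t3, t5}, keep only states in Sat with every successor in Z. Z1 = {t0, t1, t3}; Z2 = {t1, t3}; fixed.
Sat(AG (b ∨ q)) = {t1, t3}
EG (AG (b ∨ q)): greatest fixpoint, start Z0 = {t1, t3}, keep only states in Sat with some successor in Z. Already a fixed point.
Sat(EG (AG (b ∨ q))) = {t1, t3}
t4 ∉ Sat(EG (AG (b ∨ q))) = {t1, t3}, so the formula does not hold at t4.

No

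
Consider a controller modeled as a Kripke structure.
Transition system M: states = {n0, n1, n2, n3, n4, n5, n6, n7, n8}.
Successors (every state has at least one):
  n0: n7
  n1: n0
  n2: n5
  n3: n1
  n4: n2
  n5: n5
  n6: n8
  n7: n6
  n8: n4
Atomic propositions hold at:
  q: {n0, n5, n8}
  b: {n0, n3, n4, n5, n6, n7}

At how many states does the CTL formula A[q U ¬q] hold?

Sat(¬q) = {n1, n2, n3, n4, n6, n7}
A[q U ¬q]: least fixpoint, start Z0 = Sat(¬q) = {n1, n2, n3, n4, n6, n7}, add states in Sat(q) with every successor in Z. Z1 = {n0, n1, n2, n3, n4, n6, n7, n8}; fixed.
Sat(A[q U ¬q]) = {n0, n1, n2, n3, n4, n6, n7, n8}
|Sat(A[q U ¬q])| = |{n0, n1, n2, n3, n4, n6, n7, n8}| = 8.

8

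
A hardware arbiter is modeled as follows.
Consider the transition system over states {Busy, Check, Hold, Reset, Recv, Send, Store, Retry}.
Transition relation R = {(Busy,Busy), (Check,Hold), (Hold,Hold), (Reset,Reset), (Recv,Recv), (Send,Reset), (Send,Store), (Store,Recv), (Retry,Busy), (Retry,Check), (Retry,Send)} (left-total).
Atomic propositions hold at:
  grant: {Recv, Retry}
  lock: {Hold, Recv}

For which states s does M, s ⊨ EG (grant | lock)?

Sat(grant | lock) = {Hold, Recv, Retry}
EG (grant | lock): greatest fixpoint, start Z0 = {Hold, Recv, Retry}, keep only states in Sat with some successor in Z. Z1 = {Hold, Recv}; fixed.
Sat(EG (grant | lock)) = {Hold, Recv}

{Hold, Recv}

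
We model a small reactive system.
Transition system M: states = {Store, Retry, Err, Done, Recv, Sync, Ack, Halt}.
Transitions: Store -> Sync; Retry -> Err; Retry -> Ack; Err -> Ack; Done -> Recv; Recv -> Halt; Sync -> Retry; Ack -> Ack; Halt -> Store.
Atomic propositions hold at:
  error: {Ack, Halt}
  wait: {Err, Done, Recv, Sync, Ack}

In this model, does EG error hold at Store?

EG error: greatest fixpoint, start Z0 = {Ack, Halt}, keep only states in Sat with some successor in Z. Z1 = {Ack}; fixed.
Sat(EG error) = {Ack}
Store ∉ Sat(EG error) = {Ack}, so the formula does not hold at Store.

No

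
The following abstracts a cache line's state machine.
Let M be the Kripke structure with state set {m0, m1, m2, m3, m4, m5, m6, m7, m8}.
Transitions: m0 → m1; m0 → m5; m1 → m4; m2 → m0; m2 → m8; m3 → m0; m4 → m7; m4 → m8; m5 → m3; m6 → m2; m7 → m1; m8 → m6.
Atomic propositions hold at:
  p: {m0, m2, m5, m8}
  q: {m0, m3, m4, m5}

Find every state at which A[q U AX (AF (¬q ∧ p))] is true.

Sat(¬q) = {m1, m2, m6, m7, m8}
Sat(¬q ∧ p) = {m2, m8}
AF (¬q ∧ p): least fixpoint, start Z0 = {m2, m8}, add states with every successor in Z. Z1 = {m2, m6, m8}; fixed.
Sat(AF (¬q ∧ p)) = {m2, m6, m8}
Sat(AX (AF (¬q ∧ p))) = {s : every successor in {m2, m6, m8}} = {m6, m8}
A[q U AX (AF (¬q ∧ p))]: least fixpoint, start Z0 = Sat(AX (AF (¬q ∧ p))) = {m6, m8}, add states in Sat(q) with every successor in Z. Already a fixed point.
Sat(A[q U AX (AF (¬q ∧ p))]) = {m6, m8}

{m6, m8}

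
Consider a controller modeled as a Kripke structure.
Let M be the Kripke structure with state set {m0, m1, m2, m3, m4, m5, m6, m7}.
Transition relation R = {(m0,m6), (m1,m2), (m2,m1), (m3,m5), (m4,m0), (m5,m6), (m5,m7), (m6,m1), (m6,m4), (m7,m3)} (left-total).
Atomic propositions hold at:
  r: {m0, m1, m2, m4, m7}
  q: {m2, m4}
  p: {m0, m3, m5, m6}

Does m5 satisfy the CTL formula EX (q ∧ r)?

No

Sat(q ∧ r) = {m2, m4}
Sat(EX (q ∧ r)) = {s : some successor in {m2, m4}} = {m1, m6}
m5 ∉ Sat(EX (q ∧ r)) = {m1, m6}, so the formula does not hold at m5.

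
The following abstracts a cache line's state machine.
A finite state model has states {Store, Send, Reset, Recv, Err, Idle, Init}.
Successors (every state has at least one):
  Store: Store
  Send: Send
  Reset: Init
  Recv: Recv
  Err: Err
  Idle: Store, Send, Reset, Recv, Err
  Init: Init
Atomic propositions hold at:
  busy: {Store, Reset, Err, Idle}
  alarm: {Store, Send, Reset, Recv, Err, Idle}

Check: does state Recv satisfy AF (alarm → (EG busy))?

EG busy: greatest fixpoint, start Z0 = {Store, Reset, Err, Idle}, keep only states in Sat with some successor in Z. Z1 = {Store, Err, Idle}; fixed.
Sat(EG busy) = {Store, Err, Idle}
Sat(alarm → (EG busy)) = {Store, Err, Idle, Init}
AF (alarm → (EG busy)): least fixpoint, start Z0 = {Store, Err, Idle, Init}, add states with every successor in Z. Z1 = {Store, Reset, Err, Idle, Init}; fixed.
Sat(AF (alarm → (EG busy))) = {Store, Reset, Err, Idle, Init}
Recv ∉ Sat(AF (alarm → (EG busy))) = {Store, Reset, Err, Idle, Init}, so the formula does not hold at Recv.

No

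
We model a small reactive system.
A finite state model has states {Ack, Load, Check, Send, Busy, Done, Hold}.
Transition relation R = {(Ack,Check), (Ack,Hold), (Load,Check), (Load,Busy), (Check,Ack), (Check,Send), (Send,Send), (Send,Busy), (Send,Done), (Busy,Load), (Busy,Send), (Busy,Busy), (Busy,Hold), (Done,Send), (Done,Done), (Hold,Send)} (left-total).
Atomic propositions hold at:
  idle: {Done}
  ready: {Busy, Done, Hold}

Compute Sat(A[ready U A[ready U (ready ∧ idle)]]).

Sat(ready ∧ idle) = {Done}
A[ready U (ready ∧ idle)]: least fixpoint, start Z0 = Sat((ready ∧ idle)) = {Done}, add states in Sat(ready) with every successor in Z. Already a fixed point.
Sat(A[ready U (ready ∧ idle)]) = {Done}
A[ready U A[ready U (ready ∧ idle)]]: least fixpoint, start Z0 = Sat(A[ready U (ready ∧ idle)]) = {Done}, add states in Sat(ready) with every successor in Z. Already a fixed point.
Sat(A[ready U A[ready U (ready ∧ idle)]]) = {Done}

{Done}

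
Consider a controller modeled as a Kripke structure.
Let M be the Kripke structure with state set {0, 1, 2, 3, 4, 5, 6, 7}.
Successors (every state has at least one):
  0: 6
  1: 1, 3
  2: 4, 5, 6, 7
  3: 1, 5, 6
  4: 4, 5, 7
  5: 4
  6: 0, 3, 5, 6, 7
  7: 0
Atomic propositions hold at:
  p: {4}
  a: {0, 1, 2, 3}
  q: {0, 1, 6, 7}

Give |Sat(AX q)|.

Sat(AX q) = {s : every successor in {0, 1, 6, 7}} = {0, 7}
|Sat(AX q)| = |{0, 7}| = 2.

2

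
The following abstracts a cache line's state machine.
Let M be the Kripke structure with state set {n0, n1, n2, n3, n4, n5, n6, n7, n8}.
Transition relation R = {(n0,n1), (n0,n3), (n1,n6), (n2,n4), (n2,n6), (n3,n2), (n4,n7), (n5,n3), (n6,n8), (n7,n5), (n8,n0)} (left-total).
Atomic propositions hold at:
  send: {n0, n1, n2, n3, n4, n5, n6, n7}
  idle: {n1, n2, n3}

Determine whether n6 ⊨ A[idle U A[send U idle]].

A[send U idle]: least fixpoint, start Z0 = Sat(idle) = {n1, n2, n3}, add states in Sat(send) with every successor in Z. Z1 = {n0, n1, n2, n3, n5}; Z2 = {n0, n1, n2, n3, n5, n7}; Z3 = {n0, n1, n2, n3, n4, n5, n7}; fixed.
Sat(A[send U idle]) = {n0, n1, n2, n3, n4, n5, n7}
A[idle U A[send U idle]]: least fixpoint, start Z0 = Sat(A[send U idle]) = {n0, n1, n2, n3, n4, n5, n7}, add states in Sat(idle) with every successor in Z. Already a fixed point.
Sat(A[idle U A[send U idle]]) = {n0, n1, n2, n3, n4, n5, n7}
n6 ∉ Sat(A[idle U A[send U idle]]) = {n0, n1, n2, n3, n4, n5, n7}, so the formula does not hold at n6.

No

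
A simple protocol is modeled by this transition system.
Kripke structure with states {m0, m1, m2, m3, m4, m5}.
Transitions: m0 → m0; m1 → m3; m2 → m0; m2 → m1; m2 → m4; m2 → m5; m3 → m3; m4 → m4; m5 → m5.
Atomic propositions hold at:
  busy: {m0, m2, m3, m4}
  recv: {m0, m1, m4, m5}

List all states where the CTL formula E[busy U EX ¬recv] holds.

{m1, m2, m3}

Sat(¬recv) = {m2, m3}
Sat(EX ¬recv) = {s : some successor in {m2, m3}} = {m1, m3}
E[busy U EX ¬recv]: least fixpoint, start Z0 = Sat(EX ¬recv) = {m1, m3}, add states in Sat(busy) with some successor in Z. Z1 = {m1, m2, m3}; fixed.
Sat(E[busy U EX ¬recv]) = {m1, m2, m3}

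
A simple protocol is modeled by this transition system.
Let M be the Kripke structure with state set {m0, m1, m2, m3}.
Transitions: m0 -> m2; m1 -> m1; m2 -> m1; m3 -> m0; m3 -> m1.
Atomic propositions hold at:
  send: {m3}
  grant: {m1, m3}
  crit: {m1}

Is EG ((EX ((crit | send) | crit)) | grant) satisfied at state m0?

Sat(crit | send) = {m1, m3}
Sat((crit | send) | crit) = {m1, m3}
Sat(EX ((crit | send) | crit)) = {s : some successor in {m1, m3}} = {m1, m2, m3}
Sat((EX ((crit | send) | crit)) | grant) = {m1, m2, m3}
EG ((EX ((crit | send) | crit)) | grant): greatest fixpoint, start Z0 = {m1, m2, m3}, keep only states in Sat with some successor in Z. Already a fixed point.
Sat(EG ((EX ((crit | send) | crit)) | grant)) = {m1, m2, m3}
m0 ∉ Sat(EG ((EX ((crit | send) | crit)) | grant)) = {m1, m2, m3}, so the formula does not hold at m0.

No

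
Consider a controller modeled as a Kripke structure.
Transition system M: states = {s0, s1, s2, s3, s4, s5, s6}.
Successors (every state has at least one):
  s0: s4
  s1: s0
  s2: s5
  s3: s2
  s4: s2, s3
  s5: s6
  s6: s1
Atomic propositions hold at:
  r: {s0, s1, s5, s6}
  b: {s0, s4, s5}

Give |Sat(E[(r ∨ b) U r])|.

4

Sat(r ∨ b) = {s0, s1, s4, s5, s6}
E[(r ∨ b) U r]: least fixpoint, start Z0 = Sat(r) = {s0, s1, s5, s6}, add states in Sat(r ∨ b) with some successor in Z. Already a fixed point.
Sat(E[(r ∨ b) U r]) = {s0, s1, s5, s6}
|Sat(E[(r ∨ b) U r])| = |{s0, s1, s5, s6}| = 4.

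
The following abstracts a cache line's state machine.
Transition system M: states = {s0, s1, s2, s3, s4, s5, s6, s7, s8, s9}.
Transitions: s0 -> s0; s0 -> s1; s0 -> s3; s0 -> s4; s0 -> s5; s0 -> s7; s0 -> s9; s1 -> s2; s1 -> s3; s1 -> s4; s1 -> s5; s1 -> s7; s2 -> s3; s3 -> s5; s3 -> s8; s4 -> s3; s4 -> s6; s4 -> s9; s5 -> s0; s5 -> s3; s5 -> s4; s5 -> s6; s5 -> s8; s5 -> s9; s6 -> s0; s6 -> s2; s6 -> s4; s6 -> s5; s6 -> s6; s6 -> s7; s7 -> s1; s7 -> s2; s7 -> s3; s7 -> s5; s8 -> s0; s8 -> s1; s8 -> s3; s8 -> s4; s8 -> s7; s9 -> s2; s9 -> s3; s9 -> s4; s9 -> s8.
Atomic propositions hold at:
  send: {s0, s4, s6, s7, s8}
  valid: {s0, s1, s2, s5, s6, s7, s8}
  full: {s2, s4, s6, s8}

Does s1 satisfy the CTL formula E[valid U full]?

E[valid U full]: least fixpoint, start Z0 = Sat(full) = {s2, s4, s6, s8}, add states in Sat(valid) with some successor in Z. Z1 = {s0, s1, s2, s4, s5, s6, s7, s8}; fixed.
Sat(E[valid U full]) = {s0, s1, s2, s4, s5, s6, s7, s8}
s1 ∈ Sat(E[valid U full]) = {s0, s1, s2, s4, s5, s6, s7, s8}, so the formula holds at s1.

Yes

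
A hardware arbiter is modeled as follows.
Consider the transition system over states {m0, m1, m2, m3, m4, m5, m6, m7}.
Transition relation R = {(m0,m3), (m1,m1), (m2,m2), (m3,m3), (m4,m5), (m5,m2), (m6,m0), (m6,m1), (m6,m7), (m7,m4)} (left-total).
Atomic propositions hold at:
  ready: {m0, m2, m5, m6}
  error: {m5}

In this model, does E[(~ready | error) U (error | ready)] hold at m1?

No

Sat(~ready) = {m1, m3, m4, m7}
Sat(~ready | error) = {m1, m3, m4, m5, m7}
Sat(error | ready) = {m0, m2, m5, m6}
E[(~ready | error) U (error | ready)]: least fixpoint, start Z0 = Sat((error | ready)) = {m0, m2, m5, m6}, add states in Sat(~ready | error) with some successor in Z. Z1 = {m0, m2, m4, m5, m6}; Z2 = {m0, m2, m4, m5, m6, m7}; fixed.
Sat(E[(~ready | error) U (error | ready)]) = {m0, m2, m4, m5, m6, m7}
m1 ∉ Sat(E[(~ready | error) U (error | ready)]) = {m0, m2, m4, m5, m6, m7}, so the formula does not hold at m1.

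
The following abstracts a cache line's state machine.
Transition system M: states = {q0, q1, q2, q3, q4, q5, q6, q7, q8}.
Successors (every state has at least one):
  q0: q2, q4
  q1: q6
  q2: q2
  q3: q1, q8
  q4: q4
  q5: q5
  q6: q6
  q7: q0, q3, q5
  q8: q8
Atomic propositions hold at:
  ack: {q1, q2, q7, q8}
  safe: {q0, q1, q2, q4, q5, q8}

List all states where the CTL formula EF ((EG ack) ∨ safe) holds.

EG ack: greatest fixpoint, start Z0 = {q1, q2, q7, q8}, keep only states in Sat with some successor in Z. Z1 = {q2, q8}; fixed.
Sat(EG ack) = {q2, q8}
Sat((EG ack) ∨ safe) = {q0, q1, q2, q4, q5, q8}
EF ((EG ack) ∨ safe): least fixpoint, start Z0 = {q0, q1, q2, q4, q5, q8}, add states with some successor in Z. Z1 = {q0, q1, q2, q3, q4, q5, q7, q8}; fixed.
Sat(EF ((EG ack) ∨ safe)) = {q0, q1, q2, q3, q4, q5, q7, q8}

{q0, q1, q2, q3, q4, q5, q7, q8}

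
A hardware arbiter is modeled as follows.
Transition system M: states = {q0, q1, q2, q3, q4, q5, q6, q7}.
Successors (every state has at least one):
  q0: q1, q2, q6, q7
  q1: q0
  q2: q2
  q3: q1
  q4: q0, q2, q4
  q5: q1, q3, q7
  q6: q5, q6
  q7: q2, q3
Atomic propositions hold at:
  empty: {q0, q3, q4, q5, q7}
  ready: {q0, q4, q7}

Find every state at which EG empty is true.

{q4}

EG empty: greatest fixpoint, start Z0 = {q0, q3, q4, q5, q7}, keep only states in Sat with some successor in Z. Z1 = {q0, q4, q5, q7}; Z2 = {q0, q4, q5}; Z3 = {q4}; fixed.
Sat(EG empty) = {q4}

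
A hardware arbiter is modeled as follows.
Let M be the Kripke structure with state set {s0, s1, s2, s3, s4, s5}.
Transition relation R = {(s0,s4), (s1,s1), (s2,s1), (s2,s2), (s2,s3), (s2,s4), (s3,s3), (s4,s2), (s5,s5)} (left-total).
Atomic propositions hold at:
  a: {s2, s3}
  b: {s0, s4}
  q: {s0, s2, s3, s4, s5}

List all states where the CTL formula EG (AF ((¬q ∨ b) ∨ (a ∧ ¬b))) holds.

Sat(¬q) = {s1}
Sat(¬q ∨ b) = {s0, s1, s4}
Sat(¬b) = {s1, s2, s3, s5}
Sat(a ∧ ¬b) = {s2, s3}
Sat((¬q ∨ b) ∨ (a ∧ ¬b)) = {s0, s1, s2, s3, s4}
AF ((¬q ∨ b) ∨ (a ∧ ¬b)): least fixpoint, start Z0 = {s0, s1, s2, s3, s4}, add states with every successor in Z. Already a fixed point.
Sat(AF ((¬q ∨ b) ∨ (a ∧ ¬b))) = {s0, s1, s2, s3, s4}
EG (AF ((¬q ∨ b) ∨ (a ∧ ¬b))): greatest fixpoint, start Z0 = {s0, s1, s2, s3, s4}, keep only states in Sat with some successor in Z. Already a fixed point.
Sat(EG (AF ((¬q ∨ b) ∨ (a ∧ ¬b)))) = {s0, s1, s2, s3, s4}

{s0, s1, s2, s3, s4}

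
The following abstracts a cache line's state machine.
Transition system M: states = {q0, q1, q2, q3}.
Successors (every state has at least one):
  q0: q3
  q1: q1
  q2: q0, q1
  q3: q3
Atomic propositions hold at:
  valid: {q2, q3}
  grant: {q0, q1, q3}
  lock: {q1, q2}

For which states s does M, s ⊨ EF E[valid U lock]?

{q1, q2}

E[valid U lock]: least fixpoint, start Z0 = Sat(lock) = {q1, q2}, add states in Sat(valid) with some successor in Z. Already a fixed point.
Sat(E[valid U lock]) = {q1, q2}
EF E[valid U lock]: least fixpoint, start Z0 = {q1, q2}, add states with some successor in Z. Already a fixed point.
Sat(EF E[valid U lock]) = {q1, q2}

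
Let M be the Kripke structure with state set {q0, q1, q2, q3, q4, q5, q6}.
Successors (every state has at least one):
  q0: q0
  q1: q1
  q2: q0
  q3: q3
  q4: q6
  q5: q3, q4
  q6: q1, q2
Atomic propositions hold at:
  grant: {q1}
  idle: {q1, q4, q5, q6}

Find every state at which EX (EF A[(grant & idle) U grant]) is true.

Sat(grant & idle) = {q1}
A[(grant & idle) U grant]: least fixpoint, start Z0 = Sat(grant) = {q1}, add states in Sat(grant & idle) with every successor in Z. Already a fixed point.
Sat(A[(grant & idle) U grant]) = {q1}
EF A[(grant & idle) U grant]: least fixpoint, start Z0 = {q1}, add states with some successor in Z. Z1 = {q1, q6}; Z2 = {q1, q4, q6}; Z3 = {q1, q4, q5, q6}; fixed.
Sat(EF A[(grant & idle) U grant]) = {q1, q4, q5, q6}
Sat(EX (EF A[(grant & idle) U grant])) = {s : some successor in {q1, q4, q5, q6}} = {q1, q4, q5, q6}

{q1, q4, q5, q6}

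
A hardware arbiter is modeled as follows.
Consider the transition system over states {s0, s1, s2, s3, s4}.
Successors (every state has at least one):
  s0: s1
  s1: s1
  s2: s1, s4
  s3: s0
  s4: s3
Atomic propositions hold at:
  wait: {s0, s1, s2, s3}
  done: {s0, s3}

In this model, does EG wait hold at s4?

No

EG wait: greatest fixpoint, start Z0 = {s0, s1, s2, s3}, keep only states in Sat with some successor in Z. Already a fixed point.
Sat(EG wait) = {s0, s1, s2, s3}
s4 ∉ Sat(EG wait) = {s0, s1, s2, s3}, so the formula does not hold at s4.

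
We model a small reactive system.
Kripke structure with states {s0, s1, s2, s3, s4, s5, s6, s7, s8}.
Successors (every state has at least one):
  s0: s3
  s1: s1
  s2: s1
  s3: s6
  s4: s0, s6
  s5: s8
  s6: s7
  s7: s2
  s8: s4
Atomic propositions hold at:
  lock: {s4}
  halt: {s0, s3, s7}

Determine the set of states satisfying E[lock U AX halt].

{s0, s4, s6}

Sat(AX halt) = {s : every successor in {s0, s3, s7}} = {s0, s6}
E[lock U AX halt]: least fixpoint, start Z0 = Sat(AX halt) = {s0, s6}, add states in Sat(lock) with some successor in Z. Z1 = {s0, s4, s6}; fixed.
Sat(E[lock U AX halt]) = {s0, s4, s6}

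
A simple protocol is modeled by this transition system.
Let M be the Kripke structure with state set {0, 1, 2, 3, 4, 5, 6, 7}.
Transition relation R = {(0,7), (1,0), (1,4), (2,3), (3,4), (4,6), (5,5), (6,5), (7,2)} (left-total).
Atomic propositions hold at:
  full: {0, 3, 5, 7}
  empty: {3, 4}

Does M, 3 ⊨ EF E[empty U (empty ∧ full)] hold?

Sat(empty ∧ full) = {3}
E[empty U (empty ∧ full)]: least fixpoint, start Z0 = Sat((empty ∧ full)) = {3}, add states in Sat(empty) with some successor in Z. Already a fixed point.
Sat(E[empty U (empty ∧ full)]) = {3}
EF E[empty U (empty ∧ full)]: least fixpoint, start Z0 = {3}, add states with some successor in Z. Z1 = {2, 3}; Z2 = {2, 3, 7}; Z3 = {0, 2, 3, 7}; Z4 = {0, 1, 2, 3, 7}; fixed.
Sat(EF E[empty U (empty ∧ full)]) = {0, 1, 2, 3, 7}
3 ∈ Sat(EF E[empty U (empty ∧ full)]) = {0, 1, 2, 3, 7}, so the formula holds at 3.

Yes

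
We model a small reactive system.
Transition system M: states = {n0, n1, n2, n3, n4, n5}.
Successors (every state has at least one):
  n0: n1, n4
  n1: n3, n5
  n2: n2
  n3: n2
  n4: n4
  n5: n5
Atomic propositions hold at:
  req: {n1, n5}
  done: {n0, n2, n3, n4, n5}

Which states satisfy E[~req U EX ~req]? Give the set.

{n0, n1, n2, n3, n4}

Sat(~req) = {n0, n2, n3, n4}
Sat(EX ~req) = {s : some successor in {n0, n2, n3, n4}} = {n0, n1, n2, n3, n4}
E[~req U EX ~req]: least fixpoint, start Z0 = Sat(EX ~req) = {n0, n1, n2, n3, n4}, add states in Sat(~req) with some successor in Z. Already a fixed point.
Sat(E[~req U EX ~req]) = {n0, n1, n2, n3, n4}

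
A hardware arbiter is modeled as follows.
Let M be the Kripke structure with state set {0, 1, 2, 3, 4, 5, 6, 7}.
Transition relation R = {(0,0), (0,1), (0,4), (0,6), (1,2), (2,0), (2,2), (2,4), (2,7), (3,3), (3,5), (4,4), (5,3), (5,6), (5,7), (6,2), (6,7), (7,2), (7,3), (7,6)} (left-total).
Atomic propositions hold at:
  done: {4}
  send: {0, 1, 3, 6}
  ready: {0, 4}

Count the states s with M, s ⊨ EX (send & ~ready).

4

Sat(~ready) = {1, 2, 3, 5, 6, 7}
Sat(send & ~ready) = {1, 3, 6}
Sat(EX (send & ~ready)) = {s : some successor in {1, 3, 6}} = {0, 3, 5, 7}
|Sat(EX (send & ~ready))| = |{0, 3, 5, 7}| = 4.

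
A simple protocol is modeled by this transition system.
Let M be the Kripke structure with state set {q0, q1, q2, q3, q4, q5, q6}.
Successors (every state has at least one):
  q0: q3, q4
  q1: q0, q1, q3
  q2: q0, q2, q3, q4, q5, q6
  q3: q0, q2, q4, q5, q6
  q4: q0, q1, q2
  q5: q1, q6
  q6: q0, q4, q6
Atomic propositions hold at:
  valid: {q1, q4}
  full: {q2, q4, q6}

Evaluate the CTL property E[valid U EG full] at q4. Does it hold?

Yes

EG full: greatest fixpoint, start Z0 = {q2, q4, q6}, keep only states in Sat with some successor in Z. Already a fixed point.
Sat(EG full) = {q2, q4, q6}
E[valid U EG full]: least fixpoint, start Z0 = Sat(EG full) = {q2, q4, q6}, add states in Sat(valid) with some successor in Z. Already a fixed point.
Sat(E[valid U EG full]) = {q2, q4, q6}
q4 ∈ Sat(E[valid U EG full]) = {q2, q4, q6}, so the formula holds at q4.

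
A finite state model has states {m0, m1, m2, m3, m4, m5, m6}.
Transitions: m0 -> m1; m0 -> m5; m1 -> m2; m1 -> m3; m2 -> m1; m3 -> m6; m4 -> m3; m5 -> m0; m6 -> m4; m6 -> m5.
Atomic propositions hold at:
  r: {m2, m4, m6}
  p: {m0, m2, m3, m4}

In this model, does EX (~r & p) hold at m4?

Sat(~r) = {m0, m1, m3, m5}
Sat(~r & p) = {m0, m3}
Sat(EX (~r & p)) = {s : some successor in {m0, m3}} = {m1, m4, m5}
m4 ∈ Sat(EX (~r & p)) = {m1, m4, m5}, so the formula holds at m4.

Yes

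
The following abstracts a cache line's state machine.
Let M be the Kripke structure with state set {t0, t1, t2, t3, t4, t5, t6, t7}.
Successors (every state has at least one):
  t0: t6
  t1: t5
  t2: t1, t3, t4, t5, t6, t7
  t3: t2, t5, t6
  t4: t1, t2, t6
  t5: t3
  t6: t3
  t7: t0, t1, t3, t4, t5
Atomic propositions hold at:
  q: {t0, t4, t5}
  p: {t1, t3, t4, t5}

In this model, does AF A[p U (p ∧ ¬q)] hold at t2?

Sat(¬q) = {t1, t2, t3, t6, t7}
Sat(p ∧ ¬q) = {t1, t3}
A[p U (p ∧ ¬q)]: least fixpoint, start Z0 = Sat((p ∧ ¬q)) = {t1, t3}, add states in Sat(p) with every successor in Z. Z1 = {t1, t3, t5}; fixed.
Sat(A[p U (p ∧ ¬q)]) = {t1, t3, t5}
AF A[p U (p ∧ ¬q)]: least fixpoint, start Z0 = {t1, t3, t5}, add states with every successor in Z. Z1 = {t1, t3, t5, t6}; Z2 = {t0, t1, t3, t5, t6}; fixed.
Sat(AF A[p U (p ∧ ¬q)]) = {t0, t1, t3, t5, t6}
t2 ∉ Sat(AF A[p U (p ∧ ¬q)]) = {t0, t1, t3, t5, t6}, so the formula does not hold at t2.

No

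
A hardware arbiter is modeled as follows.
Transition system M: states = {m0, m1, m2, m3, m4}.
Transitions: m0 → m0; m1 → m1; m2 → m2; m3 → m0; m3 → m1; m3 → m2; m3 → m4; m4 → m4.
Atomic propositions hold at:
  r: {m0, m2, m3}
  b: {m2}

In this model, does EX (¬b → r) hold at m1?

Sat(¬b) = {m0, m1, m3, m4}
Sat(¬b → r) = {m0, m2, m3}
Sat(EX (¬b → r)) = {s : some successor in {m0, m2, m3}} = {m0, m2, m3}
m1 ∉ Sat(EX (¬b → r)) = {m0, m2, m3}, so the formula does not hold at m1.

No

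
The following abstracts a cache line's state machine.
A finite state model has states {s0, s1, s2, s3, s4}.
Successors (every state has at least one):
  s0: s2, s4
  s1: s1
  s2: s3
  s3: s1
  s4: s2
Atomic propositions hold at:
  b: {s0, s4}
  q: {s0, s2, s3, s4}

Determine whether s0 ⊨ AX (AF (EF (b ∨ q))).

Sat(b ∨ q) = {s0, s2, s3, s4}
EF (b ∨ q): least fixpoint, start Z0 = {s0, s2, s3, s4}, add states with some successor in Z. Already a fixed point.
Sat(EF (b ∨ q)) = {s0, s2, s3, s4}
AF (EF (b ∨ q)): least fixpoint, start Z0 = {s0, s2, s3, s4}, add states with every successor in Z. Already a fixed point.
Sat(AF (EF (b ∨ q))) = {s0, s2, s3, s4}
Sat(AX (AF (EF (b ∨ q)))) = {s : every successor in {s0, s2, s3, s4}} = {s0, s2, s4}
s0 ∈ Sat(AX (AF (EF (b ∨ q)))) = {s0, s2, s4}, so the formula holds at s0.

Yes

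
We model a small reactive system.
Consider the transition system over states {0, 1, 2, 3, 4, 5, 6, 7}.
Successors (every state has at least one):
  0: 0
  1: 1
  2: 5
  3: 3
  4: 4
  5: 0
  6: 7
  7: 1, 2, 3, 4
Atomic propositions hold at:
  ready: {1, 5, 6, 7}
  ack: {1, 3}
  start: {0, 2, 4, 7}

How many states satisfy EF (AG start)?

6

AG start: greatest fixpoint, start Z0 = {0, 2, 4, 7}, keep only states in Sat with every successor in Z. Z1 = {0, 4}; fixed.
Sat(AG start) = {0, 4}
EF (AG start): least fixpoint, start Z0 = {0, 4}, add states with some successor in Z. Z1 = {0, 4, 5, 7}; Z2 = {0, 2, 4, 5, 6, 7}; fixed.
Sat(EF (AG start)) = {0, 2, 4, 5, 6, 7}
|Sat(EF (AG start))| = |{0, 2, 4, 5, 6, 7}| = 6.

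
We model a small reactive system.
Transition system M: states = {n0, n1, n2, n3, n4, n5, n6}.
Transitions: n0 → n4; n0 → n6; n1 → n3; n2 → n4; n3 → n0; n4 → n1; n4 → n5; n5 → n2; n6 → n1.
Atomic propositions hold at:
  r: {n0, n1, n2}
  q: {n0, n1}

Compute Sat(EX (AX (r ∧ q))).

Sat(r ∧ q) = {n0, n1}
Sat(AX (r ∧ q)) = {s : every successor in {n0, n1}} = {n3, n6}
Sat(EX (AX (r ∧ q))) = {s : some successor in {n3, n6}} = {n0, n1}

{n0, n1}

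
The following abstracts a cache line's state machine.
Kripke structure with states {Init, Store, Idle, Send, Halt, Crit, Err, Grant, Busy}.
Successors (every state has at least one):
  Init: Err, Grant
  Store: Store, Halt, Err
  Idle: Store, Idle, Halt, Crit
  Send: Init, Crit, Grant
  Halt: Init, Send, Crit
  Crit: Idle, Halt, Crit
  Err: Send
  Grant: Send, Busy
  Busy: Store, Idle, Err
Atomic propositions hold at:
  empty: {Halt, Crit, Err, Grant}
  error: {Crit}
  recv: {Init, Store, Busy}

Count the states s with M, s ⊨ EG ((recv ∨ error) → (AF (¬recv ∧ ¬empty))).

5

Sat(recv ∨ error) = {Init, Store, Crit, Busy}
Sat(¬recv) = {Idle, Send, Halt, Crit, Err, Grant}
Sat(¬empty) = {Init, Store, Idle, Send, Busy}
Sat(¬recv ∧ ¬empty) = {Idle, Send}
AF (¬recv ∧ ¬empty): least fixpoint, start Z0 = {Idle, Send}, add states with every successor in Z. Z1 = {Idle, Send, Err}; fixed.
Sat(AF (¬recv ∧ ¬empty)) = {Idle, Send, Err}
Sat((recv ∨ error) → (AF (¬recv ∧ ¬empty))) = {Idle, Send, Halt, Err, Grant}
EG ((recv ∨ error) → (AF (¬recv ∧ ¬empty))): greatest fixpoint, start Z0 = {Idle, Send, Halt, Err, Grant}, keep only states in Sat with some successor in Z. Already a fixed point.
Sat(EG ((recv ∨ error) → (AF (¬recv ∧ ¬empty)))) = {Idle, Send, Halt, Err, Grant}
|Sat(EG ((recv ∨ error) → (AF (¬recv ∧ ¬empty))))| = |{Idle, Send, Halt, Err, Grant}| = 5.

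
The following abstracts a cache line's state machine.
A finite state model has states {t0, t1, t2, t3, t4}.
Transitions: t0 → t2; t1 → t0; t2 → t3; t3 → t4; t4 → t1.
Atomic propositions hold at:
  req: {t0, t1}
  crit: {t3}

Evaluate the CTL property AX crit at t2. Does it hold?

Yes

Sat(AX crit) = {s : every successor in {t3}} = {t2}
t2 ∈ Sat(AX crit) = {t2}, so the formula holds at t2.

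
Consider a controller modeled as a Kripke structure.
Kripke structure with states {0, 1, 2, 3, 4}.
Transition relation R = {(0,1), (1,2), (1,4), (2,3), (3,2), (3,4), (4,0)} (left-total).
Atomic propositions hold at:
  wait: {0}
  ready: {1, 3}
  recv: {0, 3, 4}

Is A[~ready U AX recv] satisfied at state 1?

No

Sat(~ready) = {0, 2, 4}
Sat(AX recv) = {s : every successor in {0, 3, 4}} = {2, 4}
A[~ready U AX recv]: least fixpoint, start Z0 = Sat(AX recv) = {2, 4}, add states in Sat(~ready) with every successor in Z. Already a fixed point.
Sat(A[~ready U AX recv]) = {2, 4}
1 ∉ Sat(A[~ready U AX recv]) = {2, 4}, so the formula does not hold at 1.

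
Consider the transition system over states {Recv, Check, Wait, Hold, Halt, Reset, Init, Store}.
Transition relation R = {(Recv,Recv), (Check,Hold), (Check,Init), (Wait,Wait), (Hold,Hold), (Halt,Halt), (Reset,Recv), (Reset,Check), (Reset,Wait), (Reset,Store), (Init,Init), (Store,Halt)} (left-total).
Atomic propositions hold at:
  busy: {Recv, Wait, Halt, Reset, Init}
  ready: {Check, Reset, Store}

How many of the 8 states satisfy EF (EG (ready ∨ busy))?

Sat(ready ∨ busy) = {Recv, Check, Wait, Halt, Reset, Init, Store}
EG (ready ∨ busy): greatest fixpoint, start Z0 = {Recv, Check, Wait, Halt, Reset, Init, Store}, keep only states in Sat with some successor in Z. Already a fixed point.
Sat(EG (ready ∨ busy)) = {Recv, Check, Wait, Halt, Reset, Init, Store}
EF (EG (ready ∨ busy)): least fixpoint, start Z0 = {Recv, Check, Wait, Halt, Reset, Init, Store}, add states with some successor in Z. Already a fixed point.
Sat(EF (EG (ready ∨ busy))) = {Recv, Check, Wait, Halt, Reset, Init, Store}
|Sat(EF (EG (ready ∨ busy)))| = |{Recv, Check, Wait, Halt, Reset, Init, Store}| = 7.

7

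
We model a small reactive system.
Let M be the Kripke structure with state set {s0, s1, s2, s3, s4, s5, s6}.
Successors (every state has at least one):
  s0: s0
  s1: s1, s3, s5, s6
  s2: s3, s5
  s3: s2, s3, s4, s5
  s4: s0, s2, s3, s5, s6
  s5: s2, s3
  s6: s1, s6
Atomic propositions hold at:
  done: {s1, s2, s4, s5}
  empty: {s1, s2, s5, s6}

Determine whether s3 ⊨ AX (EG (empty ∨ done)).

No

Sat(empty ∨ done) = {s1, s2, s4, s5, s6}
EG (empty ∨ done): greatest fixpoint, start Z0 = {s1, s2, s4, s5, s6}, keep only states in Sat with some successor in Z. Already a fixed point.
Sat(EG (empty ∨ done)) = {s1, s2, s4, s5, s6}
Sat(AX (EG (empty ∨ done))) = {s : every successor in {s1, s2, s4, s5, s6}} = {s6}
s3 ∉ Sat(AX (EG (empty ∨ done))) = {s6}, so the formula does not hold at s3.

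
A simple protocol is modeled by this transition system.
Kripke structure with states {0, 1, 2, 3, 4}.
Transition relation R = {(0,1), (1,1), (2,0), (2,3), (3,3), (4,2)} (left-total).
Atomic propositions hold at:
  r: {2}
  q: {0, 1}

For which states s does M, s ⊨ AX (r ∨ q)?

Sat(r ∨ q) = {0, 1, 2}
Sat(AX (r ∨ q)) = {s : every successor in {0, 1, 2}} = {0, 1, 4}

{0, 1, 4}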